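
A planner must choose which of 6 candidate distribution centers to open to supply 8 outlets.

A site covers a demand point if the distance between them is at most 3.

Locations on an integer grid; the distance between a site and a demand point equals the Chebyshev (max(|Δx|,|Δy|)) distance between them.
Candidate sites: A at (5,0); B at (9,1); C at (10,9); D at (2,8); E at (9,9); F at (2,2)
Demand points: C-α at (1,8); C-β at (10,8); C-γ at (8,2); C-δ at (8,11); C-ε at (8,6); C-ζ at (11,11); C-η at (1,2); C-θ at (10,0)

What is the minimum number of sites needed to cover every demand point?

Coverage sets (demand points within 3 of each site):
  A: {C-γ}
  B: {C-γ, C-θ}
  C: {C-β, C-δ, C-ε, C-ζ}
  D: {C-α}
  E: {C-β, C-δ, C-ε, C-ζ}
  F: {C-η}
No 3 sites suffice: every size-3 union leaves at least one demand point uncovered.
But {B, C, D, F} covers everything, so the minimum is 4.

4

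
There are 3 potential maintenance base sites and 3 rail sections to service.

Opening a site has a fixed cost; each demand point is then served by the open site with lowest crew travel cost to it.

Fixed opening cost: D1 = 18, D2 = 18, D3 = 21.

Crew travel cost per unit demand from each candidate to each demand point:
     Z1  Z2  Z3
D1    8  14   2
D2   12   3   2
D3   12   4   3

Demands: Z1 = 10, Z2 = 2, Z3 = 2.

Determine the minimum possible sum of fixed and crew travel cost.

Open {D1, D2}: assign each demand point to its cheapest open site.
  Z1→D1 10×8=80, Z2→D2 2×3=6, Z3→D1 2×2=4
  crew travel cost 90, fixed 36 → total 126.
Compare {D1}: crew travel cost 112 + fixed 18 = 130.
Compare {D1, D3}: crew travel cost 92 + fixed 39 = 131.
Compare {D1, D2, D3}: crew travel cost 90 + fixed 57 = 147.
All other subsets cost ≥ 130. Minimum total cost: 126.

126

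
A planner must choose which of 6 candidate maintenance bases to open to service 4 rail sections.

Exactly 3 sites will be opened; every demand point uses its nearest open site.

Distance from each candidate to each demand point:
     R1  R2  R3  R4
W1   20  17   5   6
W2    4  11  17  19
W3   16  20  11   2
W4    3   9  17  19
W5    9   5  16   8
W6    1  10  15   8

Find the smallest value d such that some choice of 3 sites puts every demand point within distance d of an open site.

Open {W1, W2, W5}.
  Farthest demand point is R4 at distance 6 (to W1); all others are ≤ 6.
With {W1, W4, W5} the worst case is 6.
With {W1, W5, W6} the worst case is 6.
No size-3 selection achieves below 6.

6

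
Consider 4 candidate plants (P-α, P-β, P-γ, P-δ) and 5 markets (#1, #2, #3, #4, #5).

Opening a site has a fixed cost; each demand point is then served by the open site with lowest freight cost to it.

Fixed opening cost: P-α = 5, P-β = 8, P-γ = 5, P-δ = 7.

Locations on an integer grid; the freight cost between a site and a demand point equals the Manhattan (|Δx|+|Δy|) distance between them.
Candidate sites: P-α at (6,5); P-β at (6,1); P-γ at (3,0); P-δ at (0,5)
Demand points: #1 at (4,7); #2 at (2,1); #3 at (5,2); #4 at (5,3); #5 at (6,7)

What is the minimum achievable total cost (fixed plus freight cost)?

Open {P-α, P-γ}: assign each demand point to its cheapest open site.
  #1→P-α 4, #2→P-γ 2, #3→P-α 4, #4→P-α 3, #5→P-α 2
  freight cost 15, fixed 10 → total 25.
Compare {P-α}: freight cost 21 + fixed 5 = 26.
Compare {P-α, P-β}: freight cost 15 + fixed 13 = 28.
Compare {P-β}: freight cost 23 + fixed 8 = 31.
All other subsets cost ≥ 26. Minimum total cost: 25.

25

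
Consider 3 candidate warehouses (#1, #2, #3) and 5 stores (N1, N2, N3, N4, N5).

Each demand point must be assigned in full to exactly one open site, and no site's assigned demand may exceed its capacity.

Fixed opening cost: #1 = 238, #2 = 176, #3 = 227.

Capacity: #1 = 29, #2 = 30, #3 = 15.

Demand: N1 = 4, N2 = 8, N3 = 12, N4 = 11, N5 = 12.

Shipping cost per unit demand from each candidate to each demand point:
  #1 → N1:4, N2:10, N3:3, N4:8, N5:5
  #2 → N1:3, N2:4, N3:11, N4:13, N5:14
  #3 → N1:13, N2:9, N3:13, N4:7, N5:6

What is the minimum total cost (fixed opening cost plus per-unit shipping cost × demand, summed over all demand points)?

Open {#1, #2}; cheapest assignment that respects the capacities:
  #1 (cap 29, load 24): N3, N5 — cost 12×3 + 12×5 = 96
  #2 (cap 30, load 23): N1, N2, N4 — cost 4×3 + 8×4 + 11×13 = 187
  Shipping 283, fixed 414 → total 697.
  Any other capacity-feasible assignment to {#1, #2} ships for at least 283.
Compare {#1, #2, #3}: its best feasible assignment gives total 858.
Every other set of open sites that can feasibly serve all demand totals ≥ 858 even under its best assignment. Minimum: 697.

697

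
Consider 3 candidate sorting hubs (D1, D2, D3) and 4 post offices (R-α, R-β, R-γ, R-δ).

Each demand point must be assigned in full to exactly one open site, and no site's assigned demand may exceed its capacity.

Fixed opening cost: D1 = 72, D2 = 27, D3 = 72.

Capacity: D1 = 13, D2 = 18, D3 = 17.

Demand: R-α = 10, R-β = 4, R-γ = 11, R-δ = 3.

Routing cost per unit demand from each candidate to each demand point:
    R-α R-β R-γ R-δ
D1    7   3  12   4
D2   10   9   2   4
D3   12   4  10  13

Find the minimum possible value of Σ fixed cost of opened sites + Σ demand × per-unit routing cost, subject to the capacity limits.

239

Open {D1, D2}; cheapest assignment that respects the capacities:
  D1 (cap 13, load 13): R-α, R-δ — cost 10×7 + 3×4 = 82
  D2 (cap 18, load 15): R-β, R-γ — cost 4×9 + 11×2 = 58
  Shipping 140, fixed 99 → total 239.
  Any other capacity-feasible assignment to {D1, D2} ships for at least 140.
Compare {D2, D3}: its best feasible assignment gives total 269.
Compare {D1, D2, D3}: its best feasible assignment gives total 291.
Every other set of open sites that can feasibly serve all demand totals ≥ 269 even under its best assignment. Minimum: 239.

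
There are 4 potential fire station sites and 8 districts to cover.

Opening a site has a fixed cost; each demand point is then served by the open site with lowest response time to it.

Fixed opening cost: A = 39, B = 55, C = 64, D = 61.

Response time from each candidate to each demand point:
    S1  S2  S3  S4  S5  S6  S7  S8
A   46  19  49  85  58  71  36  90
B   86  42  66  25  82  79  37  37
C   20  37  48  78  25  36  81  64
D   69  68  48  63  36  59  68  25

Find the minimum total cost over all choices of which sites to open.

384

Open {B, C}: assign each demand point to its cheapest open site.
  S1→C 20, S2→C 37, S3→C 48, S4→B 25, S5→C 25, S6→C 36, S7→B 37, S8→B 37
  response time 265, fixed 119 → total 384.
Compare {A, B, C}: response time 246 + fixed 158 = 404.
Compare {A, C}: response time 326 + fixed 103 = 429.
Compare {A, D}: response time 332 + fixed 100 = 432.
All other subsets cost ≥ 404. Minimum total cost: 384.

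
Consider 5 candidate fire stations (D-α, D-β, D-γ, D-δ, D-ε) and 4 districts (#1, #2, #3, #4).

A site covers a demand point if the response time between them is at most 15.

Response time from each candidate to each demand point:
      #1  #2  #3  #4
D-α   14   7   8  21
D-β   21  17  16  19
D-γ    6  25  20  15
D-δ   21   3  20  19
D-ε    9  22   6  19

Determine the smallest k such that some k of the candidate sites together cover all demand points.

2

Coverage sets (demand points within 15 of each site):
  D-α: {#1, #2, #3}
  D-β: {}
  D-γ: {#1, #4}
  D-δ: {#2}
  D-ε: {#1, #3}
No single site covers all 4 demand points.
But {D-α, D-γ} covers everything, so the minimum is 2.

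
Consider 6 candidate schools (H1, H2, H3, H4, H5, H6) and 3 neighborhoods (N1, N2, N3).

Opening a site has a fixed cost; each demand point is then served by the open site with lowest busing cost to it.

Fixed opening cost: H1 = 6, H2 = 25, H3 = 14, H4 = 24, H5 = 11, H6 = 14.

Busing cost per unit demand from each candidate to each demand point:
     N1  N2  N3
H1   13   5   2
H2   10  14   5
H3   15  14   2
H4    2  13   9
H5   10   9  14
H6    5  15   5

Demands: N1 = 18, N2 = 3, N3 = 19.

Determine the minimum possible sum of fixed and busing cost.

Open {H1, H4}: assign each demand point to its cheapest open site.
  N1→H4 18×2=36, N2→H1 3×5=15, N3→H1 19×2=38
  busing cost 89, fixed 30 → total 119.
Compare {H1, H4, H5}: busing cost 89 + fixed 41 = 130.
Compare {H1, H3, H4}: busing cost 89 + fixed 44 = 133.
Compare {H1, H4, H6}: busing cost 89 + fixed 44 = 133.
All other subsets cost ≥ 130. Minimum total cost: 119.

119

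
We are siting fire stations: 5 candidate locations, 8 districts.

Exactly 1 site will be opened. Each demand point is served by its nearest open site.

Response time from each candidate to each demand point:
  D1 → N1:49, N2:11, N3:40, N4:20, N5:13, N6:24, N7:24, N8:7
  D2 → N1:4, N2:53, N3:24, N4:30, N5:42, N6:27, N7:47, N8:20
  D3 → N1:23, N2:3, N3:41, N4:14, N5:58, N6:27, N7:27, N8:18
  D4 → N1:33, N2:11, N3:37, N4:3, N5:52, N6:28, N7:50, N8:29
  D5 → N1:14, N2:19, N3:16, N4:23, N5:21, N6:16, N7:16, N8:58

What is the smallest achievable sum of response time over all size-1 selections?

183

Open {D5}.
  N1→D5 14, N2→D5 19, N3→D5 16, N4→D5 23, N5→D5 21, N6→D5 16, N7→D5 16, N8→D5 58  ⇒ total 183.
Compare {D1}: total 188.
Compare {D3}: total 211.
No size-1 selection does better; minimum is 183.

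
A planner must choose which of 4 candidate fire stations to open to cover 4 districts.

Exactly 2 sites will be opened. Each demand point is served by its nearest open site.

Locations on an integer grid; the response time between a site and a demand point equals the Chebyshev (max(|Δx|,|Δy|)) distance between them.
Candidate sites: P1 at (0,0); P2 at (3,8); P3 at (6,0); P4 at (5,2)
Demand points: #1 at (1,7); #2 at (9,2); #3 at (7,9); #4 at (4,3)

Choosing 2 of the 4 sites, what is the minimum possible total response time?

Open {P2, P4}.
  #1→P2 2, #2→P4 4, #3→P2 4, #4→P4 1  ⇒ total 11.
Compare {P2, P3}: total 12.
Compare {P1, P2}: total 16.
No size-2 selection does better; minimum is 11.

11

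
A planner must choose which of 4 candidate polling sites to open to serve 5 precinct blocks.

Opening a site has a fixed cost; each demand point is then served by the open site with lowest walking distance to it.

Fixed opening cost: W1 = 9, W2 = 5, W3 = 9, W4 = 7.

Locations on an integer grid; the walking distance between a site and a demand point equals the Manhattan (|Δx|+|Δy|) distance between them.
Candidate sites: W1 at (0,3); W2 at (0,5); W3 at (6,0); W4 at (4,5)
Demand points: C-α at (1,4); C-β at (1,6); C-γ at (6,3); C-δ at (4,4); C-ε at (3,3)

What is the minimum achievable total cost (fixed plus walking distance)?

Open {W4}: assign each demand point to its cheapest open site.
  C-α→W4 4, C-β→W4 4, C-γ→W4 4, C-δ→W4 1, C-ε→W4 3
  walking distance 16, fixed 7 → total 23.
Compare {W2, W4}: walking distance 12 + fixed 12 = 24.
Compare {W2}: walking distance 22 + fixed 5 = 27.
Compare {W1}: walking distance 20 + fixed 9 = 29.
All other subsets cost ≥ 24. Minimum total cost: 23.

23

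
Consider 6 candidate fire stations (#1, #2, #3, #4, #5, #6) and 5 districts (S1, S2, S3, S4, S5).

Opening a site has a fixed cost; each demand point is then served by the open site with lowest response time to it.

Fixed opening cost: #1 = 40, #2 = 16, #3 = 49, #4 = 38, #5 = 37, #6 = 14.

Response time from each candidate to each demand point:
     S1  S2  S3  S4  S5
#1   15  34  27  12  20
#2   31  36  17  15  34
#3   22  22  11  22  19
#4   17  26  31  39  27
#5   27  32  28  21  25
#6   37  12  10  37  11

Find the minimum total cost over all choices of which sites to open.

Open {#2, #6}: assign each demand point to its cheapest open site.
  S1→#2 31, S2→#6 12, S3→#6 10, S4→#2 15, S5→#6 11
  response time 79, fixed 30 → total 109.
Compare {#1, #6}: response time 60 + fixed 54 = 114.
Compare {#6}: response time 107 + fixed 14 = 121.
Compare {#1, #2, #6}: response time 60 + fixed 70 = 130.
All other subsets cost ≥ 114. Minimum total cost: 109.

109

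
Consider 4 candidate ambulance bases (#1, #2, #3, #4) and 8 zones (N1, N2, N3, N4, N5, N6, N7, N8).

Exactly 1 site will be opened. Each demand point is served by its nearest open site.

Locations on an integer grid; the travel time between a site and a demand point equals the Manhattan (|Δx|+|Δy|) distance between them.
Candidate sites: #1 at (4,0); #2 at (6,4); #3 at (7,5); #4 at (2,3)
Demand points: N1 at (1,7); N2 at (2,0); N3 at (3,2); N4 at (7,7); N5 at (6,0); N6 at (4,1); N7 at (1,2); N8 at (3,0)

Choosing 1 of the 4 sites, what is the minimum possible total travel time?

Open {#1}.
  N1→#1 10, N2→#1 2, N3→#1 3, N4→#1 10, N5→#1 2, N6→#1 1, N7→#1 5, N8→#1 1  ⇒ total 34.
Compare {#4}: total 36.
Compare {#2}: total 48.
No size-1 selection does better; minimum is 34.

34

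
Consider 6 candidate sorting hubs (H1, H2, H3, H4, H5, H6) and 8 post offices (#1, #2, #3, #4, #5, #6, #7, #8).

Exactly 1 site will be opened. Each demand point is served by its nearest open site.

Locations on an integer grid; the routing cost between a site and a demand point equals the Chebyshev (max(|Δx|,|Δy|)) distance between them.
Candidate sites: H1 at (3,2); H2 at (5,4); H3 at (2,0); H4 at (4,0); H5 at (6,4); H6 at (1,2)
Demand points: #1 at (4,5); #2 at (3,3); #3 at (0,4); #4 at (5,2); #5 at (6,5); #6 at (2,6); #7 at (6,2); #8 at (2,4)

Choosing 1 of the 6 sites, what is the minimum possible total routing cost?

19

Open {H2}.
  #1→H2 1, #2→H2 2, #3→H2 5, #4→H2 2, #5→H2 1, #6→H2 3, #7→H2 2, #8→H2 3  ⇒ total 19.
Compare {H1}: total 21.
Compare {H5}: total 24.
No size-1 selection does better; minimum is 19.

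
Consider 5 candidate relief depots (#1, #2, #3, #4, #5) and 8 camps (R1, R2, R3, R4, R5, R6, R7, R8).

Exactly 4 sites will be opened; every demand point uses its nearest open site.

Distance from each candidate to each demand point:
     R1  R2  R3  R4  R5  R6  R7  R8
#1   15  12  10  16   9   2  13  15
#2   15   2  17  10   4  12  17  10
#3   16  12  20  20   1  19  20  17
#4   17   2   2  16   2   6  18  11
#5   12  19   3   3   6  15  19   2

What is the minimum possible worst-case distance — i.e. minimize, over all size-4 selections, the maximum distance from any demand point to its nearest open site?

Open {#1, #2, #3, #5}.
  Farthest demand point is R7 at distance 13 (to #1); all others are ≤ 13.
With {#1, #2, #4, #5} the worst case is 13.
With {#1, #3, #4, #5} the worst case is 13.
No size-4 selection achieves below 13.

13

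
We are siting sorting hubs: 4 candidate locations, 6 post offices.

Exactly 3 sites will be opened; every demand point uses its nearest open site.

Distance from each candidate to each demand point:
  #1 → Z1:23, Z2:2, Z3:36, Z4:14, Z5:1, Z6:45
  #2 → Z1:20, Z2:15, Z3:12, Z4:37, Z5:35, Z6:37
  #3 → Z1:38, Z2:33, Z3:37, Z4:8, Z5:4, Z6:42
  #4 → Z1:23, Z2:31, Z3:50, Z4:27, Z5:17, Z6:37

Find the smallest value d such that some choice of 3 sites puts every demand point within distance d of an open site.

37

Open {#1, #2, #3}.
  Farthest demand point is Z6 at distance 37 (to #2); all others are ≤ 37.
With {#1, #2, #4} the worst case is 37.
With {#1, #3, #4} the worst case is 37.
No size-3 selection achieves below 37.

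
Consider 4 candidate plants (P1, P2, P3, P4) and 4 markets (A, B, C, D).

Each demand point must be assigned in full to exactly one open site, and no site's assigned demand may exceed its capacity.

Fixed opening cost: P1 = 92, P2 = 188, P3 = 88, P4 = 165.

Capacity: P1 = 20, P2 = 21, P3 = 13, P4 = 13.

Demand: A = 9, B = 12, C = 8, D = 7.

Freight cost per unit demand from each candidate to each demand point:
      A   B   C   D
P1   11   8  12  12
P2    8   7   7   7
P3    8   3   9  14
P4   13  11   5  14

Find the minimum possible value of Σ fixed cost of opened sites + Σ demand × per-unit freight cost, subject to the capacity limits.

588

Open {P1, P2}; cheapest assignment that respects the capacities:
  P1 (cap 20, load 19): B, D — cost 12×8 + 7×12 = 180
  P2 (cap 21, load 17): A, C — cost 9×8 + 8×7 = 128
  Shipping 308, fixed 280 → total 588.
  Any other capacity-feasible assignment to {P1, P2} ships for at least 308.
Compare {P1, P3, P4}: its best feasible assignment gives total 604.
Compare {P1, P2, P3}: its best feasible assignment gives total 608.
Every other set of open sites that can feasibly serve all demand totals ≥ 604 even under its best assignment. Minimum: 588.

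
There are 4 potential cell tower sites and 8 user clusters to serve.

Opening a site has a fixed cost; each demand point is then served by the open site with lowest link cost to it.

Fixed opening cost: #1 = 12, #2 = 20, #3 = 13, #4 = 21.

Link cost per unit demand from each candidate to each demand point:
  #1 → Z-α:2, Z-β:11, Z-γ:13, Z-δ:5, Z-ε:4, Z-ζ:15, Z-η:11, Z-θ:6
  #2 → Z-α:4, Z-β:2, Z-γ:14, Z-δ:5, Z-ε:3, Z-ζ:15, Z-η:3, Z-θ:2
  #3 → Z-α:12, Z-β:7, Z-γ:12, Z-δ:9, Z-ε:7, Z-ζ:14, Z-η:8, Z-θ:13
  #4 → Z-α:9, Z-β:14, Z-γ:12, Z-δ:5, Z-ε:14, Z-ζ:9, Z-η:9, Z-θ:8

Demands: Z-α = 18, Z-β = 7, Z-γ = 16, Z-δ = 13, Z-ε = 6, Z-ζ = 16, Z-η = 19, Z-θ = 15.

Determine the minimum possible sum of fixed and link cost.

Open {#1, #2, #4}: assign each demand point to its cheapest open site.
  Z-α→#1 18×2=36, Z-β→#2 7×2=14, Z-γ→#4 16×12=192, Z-δ→#1 13×5=65, Z-ε→#2 6×3=18, Z-ζ→#4 16×9=144, Z-η→#2 19×3=57, Z-θ→#2 15×2=30
  link cost 556, fixed 53 → total 609.
Compare {#1, #2, #3, #4}: link cost 556 + fixed 66 = 622.
Compare {#2, #4}: link cost 592 + fixed 41 = 633.
Compare {#2, #3, #4}: link cost 592 + fixed 54 = 646.
All other subsets cost ≥ 622. Minimum total cost: 609.

609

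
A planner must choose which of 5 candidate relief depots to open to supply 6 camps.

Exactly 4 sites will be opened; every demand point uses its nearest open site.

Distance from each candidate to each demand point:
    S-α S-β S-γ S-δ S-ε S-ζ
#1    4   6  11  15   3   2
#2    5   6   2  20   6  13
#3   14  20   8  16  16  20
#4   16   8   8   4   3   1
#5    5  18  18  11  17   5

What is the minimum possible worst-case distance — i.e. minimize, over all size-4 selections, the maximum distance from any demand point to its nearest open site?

Open {#1, #2, #3, #4}.
  Farthest demand point is S-β at distance 6 (to #1); all others are ≤ 6.
With {#1, #2, #4, #5} the worst case is 6.
With {#2, #3, #4, #5} the worst case is 6.
No size-4 selection achieves below 6.

6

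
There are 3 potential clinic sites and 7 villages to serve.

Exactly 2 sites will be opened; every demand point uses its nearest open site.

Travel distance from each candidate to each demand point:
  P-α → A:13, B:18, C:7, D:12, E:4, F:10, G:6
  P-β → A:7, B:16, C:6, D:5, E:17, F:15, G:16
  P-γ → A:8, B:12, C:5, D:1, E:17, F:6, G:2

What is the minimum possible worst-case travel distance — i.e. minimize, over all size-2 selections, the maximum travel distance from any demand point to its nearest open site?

Open {P-α, P-γ}.
  Farthest demand point is B at travel distance 12 (to P-γ); all others are ≤ 12.
With {P-α, P-β} the worst case is 16.
With {P-β, P-γ} the worst case is 17.
No size-2 selection achieves below 12.

12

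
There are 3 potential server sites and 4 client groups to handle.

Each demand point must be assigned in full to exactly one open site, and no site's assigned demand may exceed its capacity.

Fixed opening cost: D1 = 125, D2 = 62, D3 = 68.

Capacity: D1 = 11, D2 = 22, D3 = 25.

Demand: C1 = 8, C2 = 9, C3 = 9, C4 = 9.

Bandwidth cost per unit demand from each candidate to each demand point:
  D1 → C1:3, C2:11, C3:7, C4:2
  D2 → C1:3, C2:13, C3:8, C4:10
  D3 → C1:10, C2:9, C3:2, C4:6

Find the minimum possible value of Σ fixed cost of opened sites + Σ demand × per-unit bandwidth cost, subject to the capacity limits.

Open {D2, D3}; cheapest assignment that respects the capacities:
  D2 (cap 22, load 17): C1, C4 — cost 8×3 + 9×10 = 114
  D3 (cap 25, load 18): C2, C3 — cost 9×9 + 9×2 = 99
  Shipping 213, fixed 130 → total 343.
  Any other capacity-feasible assignment to {D2, D3} ships for at least 213.
Compare {D1, D2, D3}: its best feasible assignment gives total 396.
Every other set of open sites that can feasibly serve all demand totals ≥ 396 even under its best assignment. Minimum: 343.

343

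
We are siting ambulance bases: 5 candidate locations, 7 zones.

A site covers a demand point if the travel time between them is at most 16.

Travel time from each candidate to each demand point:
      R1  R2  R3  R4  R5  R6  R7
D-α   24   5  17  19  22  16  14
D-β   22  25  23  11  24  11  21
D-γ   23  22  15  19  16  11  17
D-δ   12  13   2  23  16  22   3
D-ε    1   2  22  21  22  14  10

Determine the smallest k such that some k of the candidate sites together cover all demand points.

Coverage sets (demand points within 16 of each site):
  D-α: {R2, R6, R7}
  D-β: {R4, R6}
  D-γ: {R3, R5, R6}
  D-δ: {R1, R2, R3, R5, R7}
  D-ε: {R1, R2, R6, R7}
No single site covers all 7 demand points.
But {D-β, D-δ} covers everything, so the minimum is 2.

2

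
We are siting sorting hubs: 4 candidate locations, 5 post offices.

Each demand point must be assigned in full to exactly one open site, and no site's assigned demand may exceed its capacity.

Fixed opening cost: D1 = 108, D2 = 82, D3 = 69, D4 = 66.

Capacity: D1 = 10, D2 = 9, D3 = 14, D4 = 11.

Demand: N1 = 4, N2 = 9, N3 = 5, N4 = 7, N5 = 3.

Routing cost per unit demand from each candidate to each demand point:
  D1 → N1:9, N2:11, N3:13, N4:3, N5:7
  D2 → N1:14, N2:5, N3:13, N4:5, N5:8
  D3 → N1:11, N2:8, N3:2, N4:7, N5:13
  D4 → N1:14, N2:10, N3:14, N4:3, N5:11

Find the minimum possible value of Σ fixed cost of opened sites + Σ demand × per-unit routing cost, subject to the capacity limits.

Open {D2, D3, D4}; cheapest assignment that respects the capacities:
  D2 (cap 9, load 9): N2 — cost 9×5 = 45
  D3 (cap 14, load 9): N1, N3 — cost 4×11 + 5×2 = 54
  D4 (cap 11, load 10): N4, N5 — cost 7×3 + 3×11 = 54
  Shipping 153, fixed 217 → total 370.
  Any other capacity-feasible assignment to {D2, D3, D4} ships for at least 153.
Compare {D1, D2, D3}: its best feasible assignment gives total 400.
Compare {D1, D3, D4}: its best feasible assignment gives total 403.
Every other set of open sites that can feasibly serve all demand totals ≥ 400 even under its best assignment. Minimum: 370.

370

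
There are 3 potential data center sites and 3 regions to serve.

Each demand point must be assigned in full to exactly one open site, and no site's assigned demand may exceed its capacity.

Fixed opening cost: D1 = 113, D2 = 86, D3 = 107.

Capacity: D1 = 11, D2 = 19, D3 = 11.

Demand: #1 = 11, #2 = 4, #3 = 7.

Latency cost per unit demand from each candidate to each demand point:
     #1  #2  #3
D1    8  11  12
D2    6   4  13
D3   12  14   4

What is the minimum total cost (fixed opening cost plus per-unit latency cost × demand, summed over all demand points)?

Open {D2, D3}; cheapest assignment that respects the capacities:
  D2 (cap 19, load 15): #1, #2 — cost 11×6 + 4×4 = 82
  D3 (cap 11, load 7): #3 — cost 7×4 = 28
  Shipping 110, fixed 193 → total 303.
  Any other capacity-feasible assignment to {D2, D3} ships for at least 110.
Compare {D1, D2}: its best feasible assignment gives total 365.
Compare {D1, D3}: its best feasible assignment gives total 392.
Every other set of open sites that can feasibly serve all demand totals ≥ 365 even under its best assignment. Minimum: 303.

303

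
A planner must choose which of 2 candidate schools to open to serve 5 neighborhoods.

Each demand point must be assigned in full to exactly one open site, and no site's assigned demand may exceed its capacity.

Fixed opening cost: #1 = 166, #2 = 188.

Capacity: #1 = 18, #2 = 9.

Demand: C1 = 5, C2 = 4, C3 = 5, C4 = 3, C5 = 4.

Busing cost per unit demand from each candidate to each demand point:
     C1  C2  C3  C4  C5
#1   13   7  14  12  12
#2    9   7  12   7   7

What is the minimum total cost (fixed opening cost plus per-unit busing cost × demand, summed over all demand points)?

561

Open {#1, #2}; cheapest assignment that respects the capacities:
  #1 (cap 18, load 12): C2, C3, C4 — cost 4×7 + 5×14 + 3×12 = 134
  #2 (cap 9, load 9): C1, C5 — cost 5×9 + 4×7 = 73
  Shipping 207, fixed 354 → total 561.
  Any other capacity-feasible assignment to {#1, #2} ships for at least 207.
Total demand is 21 and no other set of sites has combined capacity ≥ 21, so {#1, #2} is the only feasible choice of open sites. Minimum: 561.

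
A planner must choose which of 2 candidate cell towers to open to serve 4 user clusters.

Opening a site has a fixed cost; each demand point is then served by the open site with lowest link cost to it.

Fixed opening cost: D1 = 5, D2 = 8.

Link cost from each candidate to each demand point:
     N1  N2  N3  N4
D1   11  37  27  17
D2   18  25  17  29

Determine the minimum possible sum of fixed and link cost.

83

Open {D1, D2}: assign each demand point to its cheapest open site.
  N1→D1 11, N2→D2 25, N3→D2 17, N4→D1 17
  link cost 70, fixed 13 → total 83.
Compare {D1}: link cost 92 + fixed 5 = 97.
Compare {D2}: link cost 89 + fixed 8 = 97.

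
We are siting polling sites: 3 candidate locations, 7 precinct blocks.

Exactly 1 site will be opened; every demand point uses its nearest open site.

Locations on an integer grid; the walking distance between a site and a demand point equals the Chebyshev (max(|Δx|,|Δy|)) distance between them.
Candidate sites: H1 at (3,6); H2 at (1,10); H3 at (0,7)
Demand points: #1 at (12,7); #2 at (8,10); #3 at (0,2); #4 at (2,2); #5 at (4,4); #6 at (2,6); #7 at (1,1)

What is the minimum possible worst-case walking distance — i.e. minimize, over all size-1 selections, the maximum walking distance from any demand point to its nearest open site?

Open {H1}.
  Farthest demand point is #1 at walking distance 9 (to H1); all others are ≤ 9.
With {H2} the worst case is 11.
With {H3} the worst case is 12.
No size-1 selection achieves below 9.

9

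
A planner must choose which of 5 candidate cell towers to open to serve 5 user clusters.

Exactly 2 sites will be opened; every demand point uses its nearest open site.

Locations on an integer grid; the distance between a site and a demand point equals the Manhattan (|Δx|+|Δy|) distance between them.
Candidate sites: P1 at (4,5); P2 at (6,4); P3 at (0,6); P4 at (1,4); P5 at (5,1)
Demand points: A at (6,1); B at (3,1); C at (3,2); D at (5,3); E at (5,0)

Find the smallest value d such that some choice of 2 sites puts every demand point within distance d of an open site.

3

Open {P1, P5}.
  Farthest demand point is C at distance 3 (to P5); all others are ≤ 3.
With {P2, P5} the worst case is 3.
With {P3, P5} the worst case is 3.
No size-2 selection achieves below 3.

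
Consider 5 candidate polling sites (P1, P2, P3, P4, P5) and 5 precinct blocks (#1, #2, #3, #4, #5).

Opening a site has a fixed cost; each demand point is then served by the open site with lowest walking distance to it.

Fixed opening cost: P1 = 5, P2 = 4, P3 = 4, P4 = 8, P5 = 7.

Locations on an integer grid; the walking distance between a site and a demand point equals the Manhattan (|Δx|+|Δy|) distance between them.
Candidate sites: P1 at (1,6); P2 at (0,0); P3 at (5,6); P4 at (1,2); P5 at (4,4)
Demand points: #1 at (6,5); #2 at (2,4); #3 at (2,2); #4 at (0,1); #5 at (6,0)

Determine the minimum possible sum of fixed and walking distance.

26

Open {P2, P3}: assign each demand point to its cheapest open site.
  #1→P3 2, #2→P3 5, #3→P2 4, #4→P2 1, #5→P2 6
  walking distance 18, fixed 8 → total 26.
Compare {P2, P5}: walking distance 16 + fixed 11 = 27.
Compare {P3, P4}: walking distance 15 + fixed 12 = 27.
Compare {P4}: walking distance 21 + fixed 8 = 29.
All other subsets cost ≥ 27. Minimum total cost: 26.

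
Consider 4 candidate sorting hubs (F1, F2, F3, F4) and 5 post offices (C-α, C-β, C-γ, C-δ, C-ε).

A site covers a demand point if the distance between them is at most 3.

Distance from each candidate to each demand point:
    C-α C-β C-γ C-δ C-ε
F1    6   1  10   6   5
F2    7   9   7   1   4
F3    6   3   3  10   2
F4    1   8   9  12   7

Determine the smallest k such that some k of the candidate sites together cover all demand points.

Coverage sets (demand points within 3 of each site):
  F1: {C-β}
  F2: {C-δ}
  F3: {C-β, C-γ, C-ε}
  F4: {C-α}
No 2 sites suffice: every size-2 union leaves at least one demand point uncovered.
But {F2, F3, F4} covers everything, so the minimum is 3.

3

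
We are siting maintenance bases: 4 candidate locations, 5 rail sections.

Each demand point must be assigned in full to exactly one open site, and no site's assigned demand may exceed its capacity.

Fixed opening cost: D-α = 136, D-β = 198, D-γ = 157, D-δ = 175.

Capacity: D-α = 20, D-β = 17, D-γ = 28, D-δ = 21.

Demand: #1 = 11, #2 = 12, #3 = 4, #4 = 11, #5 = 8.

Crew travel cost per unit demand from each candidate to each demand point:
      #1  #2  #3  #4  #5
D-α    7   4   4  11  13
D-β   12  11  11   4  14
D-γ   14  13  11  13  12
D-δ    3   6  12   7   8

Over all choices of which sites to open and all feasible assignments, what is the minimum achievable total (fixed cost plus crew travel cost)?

714

Open {D-α, D-β, D-δ}; cheapest assignment that respects the capacities:
  D-α (cap 20, load 16): #2, #3 — cost 12×4 + 4×4 = 64
  D-β (cap 17, load 11): #4 — cost 11×4 = 44
  D-δ (cap 21, load 19): #1, #5 — cost 11×3 + 8×8 = 97
  Shipping 205, fixed 509 → total 714.
  Any other capacity-feasible assignment to {D-α, D-β, D-δ} ships for at least 205.
Compare {D-γ, D-δ}: its best feasible assignment gives total 772.
Compare {D-α, D-γ, D-δ}: its best feasible assignment gives total 772.
Every other set of open sites that can feasibly serve all demand totals ≥ 772 even under its best assignment. Minimum: 714.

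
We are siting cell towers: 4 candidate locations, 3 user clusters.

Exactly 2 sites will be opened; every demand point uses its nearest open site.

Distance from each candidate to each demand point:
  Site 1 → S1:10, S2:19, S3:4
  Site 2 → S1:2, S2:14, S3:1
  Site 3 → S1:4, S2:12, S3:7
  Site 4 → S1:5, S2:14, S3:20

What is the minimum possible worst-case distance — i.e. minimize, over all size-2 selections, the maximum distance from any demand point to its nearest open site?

12

Open {Site 1, Site 3}.
  Farthest demand point is S2 at distance 12 (to Site 3); all others are ≤ 12.
With {Site 2, Site 3} the worst case is 12.
With {Site 3, Site 4} the worst case is 12.
No size-2 selection achieves below 12.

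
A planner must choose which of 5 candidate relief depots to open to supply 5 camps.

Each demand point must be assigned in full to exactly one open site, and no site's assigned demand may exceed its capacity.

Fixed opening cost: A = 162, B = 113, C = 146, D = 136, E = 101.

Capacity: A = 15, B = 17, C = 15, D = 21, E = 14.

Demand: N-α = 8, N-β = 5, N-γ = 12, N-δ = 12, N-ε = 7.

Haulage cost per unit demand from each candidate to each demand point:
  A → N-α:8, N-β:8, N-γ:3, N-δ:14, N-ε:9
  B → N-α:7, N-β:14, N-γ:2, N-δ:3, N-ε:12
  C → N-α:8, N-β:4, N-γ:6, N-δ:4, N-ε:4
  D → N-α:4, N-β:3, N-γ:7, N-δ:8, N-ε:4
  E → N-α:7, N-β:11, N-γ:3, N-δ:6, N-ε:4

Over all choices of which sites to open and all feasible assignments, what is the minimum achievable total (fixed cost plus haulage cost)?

497

Open {B, D, E}; cheapest assignment that respects the capacities:
  B (cap 17, load 12): N-δ — cost 12×3 = 36
  D (cap 21, load 20): N-α, N-β, N-ε — cost 8×4 + 5×3 + 7×4 = 75
  E (cap 14, load 12): N-γ — cost 12×3 = 36
  Shipping 147, fixed 350 → total 497.
  Any other capacity-feasible assignment to {B, D, E} ships for at least 147.
Compare {B, C, D}: its best feasible assignment gives total 542.
Compare {C, D, E}: its best feasible assignment gives total 542.
Every other set of open sites that can feasibly serve all demand totals ≥ 542 even under its best assignment. Minimum: 497.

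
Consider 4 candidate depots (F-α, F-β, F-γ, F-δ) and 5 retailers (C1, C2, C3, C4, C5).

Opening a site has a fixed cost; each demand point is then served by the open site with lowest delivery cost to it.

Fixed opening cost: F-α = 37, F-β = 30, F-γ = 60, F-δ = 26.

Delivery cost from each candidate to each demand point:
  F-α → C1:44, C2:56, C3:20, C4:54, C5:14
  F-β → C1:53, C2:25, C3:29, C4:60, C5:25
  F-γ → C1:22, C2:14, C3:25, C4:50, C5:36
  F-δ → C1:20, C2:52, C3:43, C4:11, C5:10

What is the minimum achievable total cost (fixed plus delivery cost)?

151

Open {F-β, F-δ}: assign each demand point to its cheapest open site.
  C1→F-δ 20, C2→F-β 25, C3→F-β 29, C4→F-δ 11, C5→F-δ 10
  delivery cost 95, fixed 56 → total 151.
Compare {F-δ}: delivery cost 136 + fixed 26 = 162.
Compare {F-γ, F-δ}: delivery cost 80 + fixed 86 = 166.
Compare {F-α, F-δ}: delivery cost 113 + fixed 63 = 176.
All other subsets cost ≥ 162. Minimum total cost: 151.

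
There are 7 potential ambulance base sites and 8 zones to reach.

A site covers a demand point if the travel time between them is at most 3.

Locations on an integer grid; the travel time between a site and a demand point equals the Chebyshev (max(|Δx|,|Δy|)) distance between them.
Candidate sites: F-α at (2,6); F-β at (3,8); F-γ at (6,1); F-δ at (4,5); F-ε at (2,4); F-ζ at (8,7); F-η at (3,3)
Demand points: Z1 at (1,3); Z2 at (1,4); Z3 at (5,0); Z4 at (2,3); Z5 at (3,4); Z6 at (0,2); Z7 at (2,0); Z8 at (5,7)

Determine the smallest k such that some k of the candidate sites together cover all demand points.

Coverage sets (demand points within 3 of each site):
  F-α: {Z1, Z2, Z4, Z5, Z8}
  F-β: {Z8}
  F-γ: {Z3, Z5}
  F-δ: {Z1, Z2, Z4, Z5, Z8}
  F-ε: {Z1, Z2, Z4, Z5, Z6, Z8}
  F-ζ: {Z8}
  F-η: {Z1, Z2, Z3, Z4, Z5, Z6, Z7}
No single site covers all 8 demand points.
But {F-α, F-η} covers everything, so the minimum is 2.

2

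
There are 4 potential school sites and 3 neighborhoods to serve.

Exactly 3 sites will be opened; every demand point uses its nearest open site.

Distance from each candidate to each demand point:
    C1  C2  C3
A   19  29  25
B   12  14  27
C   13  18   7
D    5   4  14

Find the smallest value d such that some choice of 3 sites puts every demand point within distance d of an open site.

Open {A, C, D}.
  Farthest demand point is C3 at distance 7 (to C); all others are ≤ 7.
With {B, C, D} the worst case is 7.
With {A, B, C} the worst case is 14.
No size-3 selection achieves below 7.

7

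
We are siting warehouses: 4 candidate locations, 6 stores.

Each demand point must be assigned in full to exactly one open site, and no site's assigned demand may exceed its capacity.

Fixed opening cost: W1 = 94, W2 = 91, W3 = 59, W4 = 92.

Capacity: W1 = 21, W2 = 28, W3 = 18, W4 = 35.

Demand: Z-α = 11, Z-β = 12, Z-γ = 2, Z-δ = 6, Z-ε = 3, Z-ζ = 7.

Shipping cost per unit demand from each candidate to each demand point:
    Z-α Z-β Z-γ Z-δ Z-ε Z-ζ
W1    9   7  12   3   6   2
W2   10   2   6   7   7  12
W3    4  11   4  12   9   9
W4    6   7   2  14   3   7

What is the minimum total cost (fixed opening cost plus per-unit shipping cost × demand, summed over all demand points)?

Open {W2, W3}; cheapest assignment that respects the capacities:
  W2 (cap 28, load 23): Z-β, Z-γ, Z-δ, Z-ε — cost 12×2 + 2×6 + 6×7 + 3×7 = 99
  W3 (cap 18, load 18): Z-α, Z-ζ — cost 11×4 + 7×9 = 107
  Shipping 206, fixed 150 → total 356.
  Any other capacity-feasible assignment to {W2, W3} ships for at least 206.
Compare {W1, W2, W3}: its best feasible assignment gives total 370.
Compare {W2, W4}: its best feasible assignment gives total 377.
Every other set of open sites that can feasibly serve all demand totals ≥ 370 even under its best assignment. Minimum: 356.

356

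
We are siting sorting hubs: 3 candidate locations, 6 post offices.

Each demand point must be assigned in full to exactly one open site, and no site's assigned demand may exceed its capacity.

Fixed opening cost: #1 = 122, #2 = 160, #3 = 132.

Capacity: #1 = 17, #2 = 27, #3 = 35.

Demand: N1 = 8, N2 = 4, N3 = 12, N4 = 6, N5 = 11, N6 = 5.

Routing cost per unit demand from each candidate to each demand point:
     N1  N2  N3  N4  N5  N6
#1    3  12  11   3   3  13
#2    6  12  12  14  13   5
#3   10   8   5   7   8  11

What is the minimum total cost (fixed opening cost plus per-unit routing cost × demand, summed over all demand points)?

Open {#1, #3}; cheapest assignment that respects the capacities:
  #1 (cap 17, load 14): N1, N4 — cost 8×3 + 6×3 = 42
  #3 (cap 35, load 32): N2, N3, N5, N6 — cost 4×8 + 12×5 + 11×8 + 5×11 = 235
  Shipping 277, fixed 254 → total 531.
  Any other capacity-feasible assignment to {#1, #3} ships for at least 277.
Compare {#2, #3}: its best feasible assignment gives total 587.
Compare {#1, #2, #3}: its best feasible assignment gives total 630.
Every other set of open sites that can feasibly serve all demand totals ≥ 587 even under its best assignment. Minimum: 531.

531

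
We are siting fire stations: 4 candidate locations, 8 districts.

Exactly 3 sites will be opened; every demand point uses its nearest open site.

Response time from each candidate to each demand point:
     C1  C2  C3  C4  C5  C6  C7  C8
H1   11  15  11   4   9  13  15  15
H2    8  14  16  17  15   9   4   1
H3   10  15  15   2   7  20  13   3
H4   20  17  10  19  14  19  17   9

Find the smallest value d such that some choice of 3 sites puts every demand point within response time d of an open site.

Open {H1, H2, H3}.
  Farthest demand point is C2 at response time 14 (to H2); all others are ≤ 14.
With {H1, H2, H4} the worst case is 14.
With {H2, H3, H4} the worst case is 14.
No size-3 selection achieves below 14.

14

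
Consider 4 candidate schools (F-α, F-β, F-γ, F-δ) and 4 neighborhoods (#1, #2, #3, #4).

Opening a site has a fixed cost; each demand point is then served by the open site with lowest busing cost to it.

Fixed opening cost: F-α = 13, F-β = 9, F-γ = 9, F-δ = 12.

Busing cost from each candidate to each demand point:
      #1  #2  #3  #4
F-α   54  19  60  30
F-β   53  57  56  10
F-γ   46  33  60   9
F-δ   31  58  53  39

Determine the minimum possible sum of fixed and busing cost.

146

Open {F-α, F-γ, F-δ}: assign each demand point to its cheapest open site.
  #1→F-δ 31, #2→F-α 19, #3→F-δ 53, #4→F-γ 9
  busing cost 112, fixed 34 → total 146.
Compare {F-γ, F-δ}: busing cost 126 + fixed 21 = 147.
Compare {F-α, F-β, F-δ}: busing cost 113 + fixed 34 = 147.
Compare {F-α, F-β, F-γ, F-δ}: busing cost 112 + fixed 43 = 155.
All other subsets cost ≥ 147. Minimum total cost: 146.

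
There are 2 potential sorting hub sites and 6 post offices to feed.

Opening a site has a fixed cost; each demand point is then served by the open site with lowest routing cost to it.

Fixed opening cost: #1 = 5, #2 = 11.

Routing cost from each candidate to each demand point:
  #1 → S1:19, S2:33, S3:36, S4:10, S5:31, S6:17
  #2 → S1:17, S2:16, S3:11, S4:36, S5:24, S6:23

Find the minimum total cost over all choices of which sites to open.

111

Open {#1, #2}: assign each demand point to its cheapest open site.
  S1→#2 17, S2→#2 16, S3→#2 11, S4→#1 10, S5→#2 24, S6→#1 17
  routing cost 95, fixed 16 → total 111.
Compare {#2}: routing cost 127 + fixed 11 = 138.
Compare {#1}: routing cost 146 + fixed 5 = 151.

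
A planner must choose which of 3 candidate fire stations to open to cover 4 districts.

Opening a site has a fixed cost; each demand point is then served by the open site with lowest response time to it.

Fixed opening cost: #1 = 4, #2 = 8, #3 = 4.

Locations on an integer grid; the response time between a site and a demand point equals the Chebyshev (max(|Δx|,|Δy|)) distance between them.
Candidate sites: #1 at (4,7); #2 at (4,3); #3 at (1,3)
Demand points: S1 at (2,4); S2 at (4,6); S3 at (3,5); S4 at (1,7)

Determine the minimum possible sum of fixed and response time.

13

Open {#1}: assign each demand point to its cheapest open site.
  S1→#1 3, S2→#1 1, S3→#1 2, S4→#1 3
  response time 9, fixed 4 → total 13.
Compare {#3}: response time 10 + fixed 4 = 14.
Compare {#1, #3}: response time 7 + fixed 8 = 15.
Compare {#2}: response time 11 + fixed 8 = 19.
All other subsets cost ≥ 14. Minimum total cost: 13.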